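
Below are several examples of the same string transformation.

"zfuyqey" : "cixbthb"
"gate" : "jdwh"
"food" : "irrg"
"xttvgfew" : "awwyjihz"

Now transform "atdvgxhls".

dwgyjakov

The rule is to shift every letter 3 places forward in the alphabet (wrapping around).
Applying that to "atdvgxhls" gives "dwgyjakov".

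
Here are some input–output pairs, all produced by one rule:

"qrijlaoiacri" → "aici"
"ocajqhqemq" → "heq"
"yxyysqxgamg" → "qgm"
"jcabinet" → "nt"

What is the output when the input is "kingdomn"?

on

The transformation: keep every other character starting from the second (positions 2nd, 4th, 6th, ...), then delete the first 2 characters.
Working it through for "kingdomn": intermediate "igon", final "on".
(Check on "ocajqhqemq": → "cjheq" → "heq" ✓)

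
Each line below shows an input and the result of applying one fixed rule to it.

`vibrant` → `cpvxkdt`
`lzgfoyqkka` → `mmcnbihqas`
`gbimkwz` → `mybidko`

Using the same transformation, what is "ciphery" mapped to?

gtaekrj

What's happening: shift every letter 2 places forward in the alphabet (wrapping around), then move the last 3 characters to the front (rotate right by 3).
On "ciphery": the first step gives "ekrjgta", and the second then gives "gtaekrj".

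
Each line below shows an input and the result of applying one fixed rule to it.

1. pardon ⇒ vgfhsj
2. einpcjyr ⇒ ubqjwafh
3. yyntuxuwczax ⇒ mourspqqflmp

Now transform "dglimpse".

ehkwvyda

In each case the input is transformed by: swap the front and back halves of the string, then shift every letter 8 places backward in the alphabet (wrapping around).
On "dglimpse": the first step gives "mpsedgli", and the second then gives "ehkwvyda".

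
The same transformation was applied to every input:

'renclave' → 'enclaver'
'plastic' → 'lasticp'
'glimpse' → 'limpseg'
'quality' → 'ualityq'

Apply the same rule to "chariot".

Rule — move the first character to the end.
So "chariot" becomes "hariotc".

hariotc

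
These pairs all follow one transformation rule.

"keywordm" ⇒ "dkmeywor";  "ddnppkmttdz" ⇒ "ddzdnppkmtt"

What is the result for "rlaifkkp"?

Looking at the pairs, the operation is to swap the first and last characters, then move the last 2 characters to the front (rotate right by 2).
On "rlaifkkp" that produces "krplaifk".
(Check on "keywordm": → "meywordk" → "dkmeywor" ✓)

krplaifk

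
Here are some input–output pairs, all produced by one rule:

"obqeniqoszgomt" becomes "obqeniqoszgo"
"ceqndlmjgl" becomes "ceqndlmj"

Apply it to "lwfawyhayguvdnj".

lwfawyhayguvd

What's happening: delete the last 2 characters.
Doing the same to "lwfawyhayguvdnj": "lwfawyhayguvd".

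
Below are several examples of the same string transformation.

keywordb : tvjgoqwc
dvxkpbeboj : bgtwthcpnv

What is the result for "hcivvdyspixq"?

Rule — reverse the string, then shift every letter 8 places backward in the alphabet (wrapping around).
For "hcivvdyspixq", step one produces "qxipsydvvich"; step two turns that into "ipahkqvnnauz".

ipahkqvnnauz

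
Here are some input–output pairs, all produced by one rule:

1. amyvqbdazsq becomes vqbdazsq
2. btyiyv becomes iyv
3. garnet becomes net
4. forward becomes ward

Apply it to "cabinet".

inet

In each case the input is transformed by: delete the first 3 characters.
So "cabinet" becomes "inet".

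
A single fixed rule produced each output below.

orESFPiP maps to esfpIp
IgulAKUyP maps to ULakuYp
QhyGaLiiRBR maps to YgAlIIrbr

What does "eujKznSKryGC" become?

JkZNskRYgc

The transformation: delete the first 2 characters, then flip the case of every letter.
On "eujKznSKryGC" that produces "JkZNskRYgc".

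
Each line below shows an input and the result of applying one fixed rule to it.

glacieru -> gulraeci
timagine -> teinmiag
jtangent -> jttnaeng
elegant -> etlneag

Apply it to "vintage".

The transformation: take characters alternately from the front and the back (1st, last, 2nd, 2nd-last, ...).
Doing the same to "vintage": "veignat".

veignat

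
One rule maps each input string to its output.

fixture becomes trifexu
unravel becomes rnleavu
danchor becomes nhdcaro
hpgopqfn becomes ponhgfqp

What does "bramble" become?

lebbarm

In each case the input is transformed by: sort the characters into reverse alphabetical order, then move the first 2 characters to the end (rotate left by 2).
"bramble" → "rmlebba" → "lebbarm".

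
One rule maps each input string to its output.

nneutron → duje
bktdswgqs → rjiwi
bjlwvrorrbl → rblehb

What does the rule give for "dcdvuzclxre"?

ttksnu

The rule is to shift every letter 10 places backward in the alphabet (wrapping around), then keep every other character starting from the first (positions 1st, 3rd, 5th, ...).
On "dcdvuzclxre" that produces "ttksnu".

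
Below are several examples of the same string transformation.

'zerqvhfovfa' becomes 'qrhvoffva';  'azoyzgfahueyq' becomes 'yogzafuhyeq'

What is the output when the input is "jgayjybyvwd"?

yayjybwvd

The pattern: swap each adjacent pair of characters (1↔2, 3↔4, ...), then delete the first 2 characters.
Applying both steps to "jgayjybyvwd": "gjyayjybwvd", then "yayjybwvd".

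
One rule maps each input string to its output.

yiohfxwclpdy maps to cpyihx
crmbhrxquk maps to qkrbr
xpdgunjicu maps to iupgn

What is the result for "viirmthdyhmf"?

dhfirt

What's happening: keep every other character starting from the second (positions 2nd, 4th, 6th, ...), then move the first 3 characters to the end (rotate left by 3).
Starting from "viirmthdyhmf": after the first operation, "irtdhf"; after the second, "dhfirt".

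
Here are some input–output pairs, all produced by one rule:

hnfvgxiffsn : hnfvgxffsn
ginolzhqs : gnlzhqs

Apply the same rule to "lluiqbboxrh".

The transformation: remove every vowel.
Doing the same to "lluiqbboxrh": "llqbbxrh".

llqbbxrh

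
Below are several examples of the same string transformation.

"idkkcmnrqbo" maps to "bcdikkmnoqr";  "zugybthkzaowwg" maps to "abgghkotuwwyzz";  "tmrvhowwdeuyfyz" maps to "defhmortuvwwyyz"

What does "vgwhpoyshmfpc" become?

cfghhmoppsvwy

Each output is the input with this applied: sort the characters into alphabetical order.
Doing the same to "vgwhpoyshmfpc": "cfghhmoppsvwy".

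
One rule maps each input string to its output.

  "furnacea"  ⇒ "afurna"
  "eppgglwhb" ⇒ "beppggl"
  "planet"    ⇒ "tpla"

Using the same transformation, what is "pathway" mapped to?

ypath

Each output is the input with this applied: move the last 3 characters to the front (rotate right by 3), then delete the first 2 characters.
For "pathway", step one produces "waypath"; step two turns that into "ypath".
(Check on "eppgglwhb": → "whbeppggl" → "beppggl" ✓)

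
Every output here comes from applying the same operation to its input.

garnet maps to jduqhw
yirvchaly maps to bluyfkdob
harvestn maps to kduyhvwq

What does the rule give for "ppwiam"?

sszldp

What's happening: shift every letter 3 places forward in the alphabet (wrapping around).
Doing the same to "ppwiam": "sszldp".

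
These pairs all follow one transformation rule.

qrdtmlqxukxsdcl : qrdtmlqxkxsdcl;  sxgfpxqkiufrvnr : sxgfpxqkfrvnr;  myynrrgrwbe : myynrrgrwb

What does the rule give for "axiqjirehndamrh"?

xqjrhndmrh

What's happening: remove every vowel.
Doing the same to "axiqjirehndamrh": "xqjrhndmrh".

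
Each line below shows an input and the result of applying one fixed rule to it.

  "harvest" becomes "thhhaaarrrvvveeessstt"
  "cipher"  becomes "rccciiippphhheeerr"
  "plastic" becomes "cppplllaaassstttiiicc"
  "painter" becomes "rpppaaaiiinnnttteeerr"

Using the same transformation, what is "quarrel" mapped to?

lqqquuuaaarrrrrreeell

Looking at the pairs, the operation is to repeat every character 3 times, then move the last character to the front.
For "quarrel", step one produces "qqquuuaaarrrrrreeelll"; step two turns that into "lqqquuuaaarrrrrreeell".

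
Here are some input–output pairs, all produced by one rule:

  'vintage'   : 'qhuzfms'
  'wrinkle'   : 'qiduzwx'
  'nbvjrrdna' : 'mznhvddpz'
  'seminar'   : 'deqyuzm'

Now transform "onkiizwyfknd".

pazwuulikrwz

Rule — move the last character to the front, then shift every letter 12 places forward in the alphabet (wrapping around).
For "onkiizwyfknd", step one produces "donkiizwyfkn"; step two turns that into "pazwuulikrwz".
(Check on "wrinkle": → "ewrinkl" → "qiduzwx" ✓)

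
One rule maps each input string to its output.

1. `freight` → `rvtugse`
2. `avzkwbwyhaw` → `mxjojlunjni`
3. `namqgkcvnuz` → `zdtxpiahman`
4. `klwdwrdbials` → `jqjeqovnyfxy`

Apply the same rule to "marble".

eoyrzn

The pattern: move the first 2 characters to the end (rotate left by 2), then shift every letter 13 places forward in the alphabet (wrapping around) — i.e. ROT13.
Working it through for "marble": intermediate "rblema", final "eoyrzn".
(Check on "klwdwrdbials": → "wdwrdbialskl" → "jqjeqovnyfxy" ✓)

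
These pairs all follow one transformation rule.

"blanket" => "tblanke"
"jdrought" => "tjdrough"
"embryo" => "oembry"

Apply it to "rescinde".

erescind

Rule — move the last character to the front.
So "rescinde" becomes "erescind".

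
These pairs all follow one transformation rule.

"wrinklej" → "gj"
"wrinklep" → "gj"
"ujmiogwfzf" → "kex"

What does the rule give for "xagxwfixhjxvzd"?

edft

The transformation: keep one character in every 3, starting at position 3 (positions 3rd, 6th, 9th, ...), then shift every letter 2 places backward in the alphabet (wrapping around).
For "xagxwfixhjxvzd", step one produces "gfhv"; step two turns that into "edft".
(Check on "ujmiogwfzf": → "mgz" → "kex" ✓)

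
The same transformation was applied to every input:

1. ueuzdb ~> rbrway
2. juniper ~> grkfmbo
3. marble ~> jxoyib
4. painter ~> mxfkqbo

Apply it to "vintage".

sfkqxdb

The pattern: shift every letter 3 places backward in the alphabet (wrapping around).
"vintage" → "sfkqxdb".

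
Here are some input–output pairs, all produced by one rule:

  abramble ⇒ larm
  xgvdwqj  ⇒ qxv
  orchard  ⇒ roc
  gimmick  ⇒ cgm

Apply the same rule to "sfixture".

The pattern: move the last 3 characters to the front (rotate right by 3), then keep every other character starting from the second (positions 2nd, 4th, 6th, ...).
Working it through for "sfixture": intermediate "uresfixt", final "rsit".

rsit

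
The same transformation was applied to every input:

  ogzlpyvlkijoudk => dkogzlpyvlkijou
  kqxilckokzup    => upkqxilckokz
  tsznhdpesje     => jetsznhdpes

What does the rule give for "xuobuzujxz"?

xzxuobuzuj

In each case the input is transformed by: move the last 2 characters to the front (rotate right by 2).
Applying that to "xuobuzujxz" gives "xzxuobuzuj".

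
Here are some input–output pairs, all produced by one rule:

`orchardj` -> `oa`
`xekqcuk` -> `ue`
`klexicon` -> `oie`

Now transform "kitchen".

ie

The transformation: sort the characters into reverse alphabetical order, then keep only the vowels.
On "kitchen": the first step gives "tnkihec", and the second then gives "ie".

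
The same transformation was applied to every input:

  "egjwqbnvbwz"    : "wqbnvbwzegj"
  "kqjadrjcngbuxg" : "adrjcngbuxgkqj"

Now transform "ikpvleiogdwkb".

vleiogdwkbikp

The pattern: move the first 3 characters to the end (rotate left by 3).
For "ikpvleiogdwkb" the result is "vleiogdwkbikp".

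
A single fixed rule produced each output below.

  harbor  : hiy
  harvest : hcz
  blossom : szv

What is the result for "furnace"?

buj

Rule — keep every other character starting from the second (positions 2nd, 4th, 6th, ...), then shift every letter 7 places forward in the alphabet (wrapping around).
Starting from "furnace": after the first operation, "unc"; after the second, "buj".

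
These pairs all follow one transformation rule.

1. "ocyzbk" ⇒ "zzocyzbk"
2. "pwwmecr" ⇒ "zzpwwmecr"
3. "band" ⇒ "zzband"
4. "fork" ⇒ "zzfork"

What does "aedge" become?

The transformation: prepend "zz".
Doing the same to "aedge": "zzaedge".

zzaedge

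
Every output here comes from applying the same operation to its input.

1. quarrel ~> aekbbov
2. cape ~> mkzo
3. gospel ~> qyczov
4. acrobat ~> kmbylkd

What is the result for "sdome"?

Rule — shift every letter 10 places forward in the alphabet (wrapping around).
On "sdome" that produces "cnywo".

cnywo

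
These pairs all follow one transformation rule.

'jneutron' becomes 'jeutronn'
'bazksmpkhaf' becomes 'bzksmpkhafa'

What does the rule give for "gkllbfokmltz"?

gllbfokmltzk

What's happening: move the first character to the end, then swap the first and last characters.
"gkllbfokmltz" → "kllbfokmltzg" → "gllbfokmltzk".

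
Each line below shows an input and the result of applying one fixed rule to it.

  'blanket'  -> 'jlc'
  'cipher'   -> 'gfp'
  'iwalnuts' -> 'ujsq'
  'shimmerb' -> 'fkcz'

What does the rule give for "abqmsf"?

zkd

What's happening: shift every letter 2 places backward in the alphabet (wrapping around), then keep every other character starting from the second (positions 2nd, 4th, 6th, ...).
Working it through for "abqmsf": intermediate "yzokqd", final "zkd".
(Check on "shimmerb": → "qfgkkcpz" → "fkcz" ✓)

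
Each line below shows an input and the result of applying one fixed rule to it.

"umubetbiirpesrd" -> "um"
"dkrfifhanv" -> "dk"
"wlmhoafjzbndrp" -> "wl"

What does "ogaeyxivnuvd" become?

og

The rule is to keep only the first 2 characters.
So "ogaeyxivnuvd" becomes "og".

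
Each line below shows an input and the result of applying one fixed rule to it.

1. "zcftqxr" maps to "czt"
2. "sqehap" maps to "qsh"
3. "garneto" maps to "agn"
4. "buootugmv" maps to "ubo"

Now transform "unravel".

In each case the input is transformed by: swap each adjacent pair of characters (1↔2, 3↔4, ...), then keep only the first 3 characters.
So "unravel" becomes "nua".
(Check on "buootugmv": → "ubooutmgv" → "ubo" ✓)

nua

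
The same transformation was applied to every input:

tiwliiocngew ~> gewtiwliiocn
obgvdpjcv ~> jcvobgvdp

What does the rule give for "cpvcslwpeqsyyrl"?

The rule is to move the last 3 characters to the front (rotate right by 3).
Applying that to "cpvcslwpeqsyyrl" gives "yrlcpvcslwpeqsy".

yrlcpvcslwpeqsy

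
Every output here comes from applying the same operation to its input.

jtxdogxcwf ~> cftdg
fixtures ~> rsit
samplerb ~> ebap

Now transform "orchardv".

In each case the input is transformed by: keep every other character starting from the second (positions 2nd, 4th, 6th, ...), then move the last 2 characters to the front (rotate right by 2).
Starting from "orchardv": after the first operation, "rhrv"; after the second, "rvrh".

rvrh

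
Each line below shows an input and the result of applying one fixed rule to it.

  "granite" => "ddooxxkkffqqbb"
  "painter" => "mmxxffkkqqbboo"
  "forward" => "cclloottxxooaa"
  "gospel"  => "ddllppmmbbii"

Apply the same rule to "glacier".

The rule is to shift every letter 3 places backward in the alphabet (wrapping around), then double every character.
"glacier" → "dixzfbo" → "ddiixxzzffbboo".

ddiixxzzffbboo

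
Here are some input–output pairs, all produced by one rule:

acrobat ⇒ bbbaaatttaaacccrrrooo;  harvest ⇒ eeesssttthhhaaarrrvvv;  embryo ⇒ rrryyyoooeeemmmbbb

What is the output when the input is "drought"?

The rule is to move the last 3 characters to the front (rotate right by 3), then repeat every character 3 times.
For "drought", step one produces "ghtdrou"; step two turns that into "ggghhhtttdddrrrooouuu".

ggghhhtttdddrrrooouuu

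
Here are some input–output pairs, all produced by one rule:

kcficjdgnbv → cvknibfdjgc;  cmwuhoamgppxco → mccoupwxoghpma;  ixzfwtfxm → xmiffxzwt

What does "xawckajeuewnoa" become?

Each output is the input with this applied: swap each adjacent pair of characters (1↔2, 3↔4, ...), then take characters alternately from the front and the back (1st, last, 2nd, 2nd-last, ...).
"xawckajeuewnoa" → "aoxacwwnaukeej".
(Check on "cmwuhoamgppxco": → "mcuwohmapgxpoc" → "mccoupwxoghpma" ✓)

aoxacwwnaukeej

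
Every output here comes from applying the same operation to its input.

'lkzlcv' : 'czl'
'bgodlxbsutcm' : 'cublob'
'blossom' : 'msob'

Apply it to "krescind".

Rule — keep every other character starting from the first (positions 1st, 3rd, 5th, ...), then reverse the string.
On "krescind": the first step gives "kecn", and the second then gives "ncek".

ncek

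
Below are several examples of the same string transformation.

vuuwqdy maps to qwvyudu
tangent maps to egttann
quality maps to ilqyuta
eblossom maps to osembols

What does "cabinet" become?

The transformation: take characters alternately from the front and the back (1st, last, 2nd, 2nd-last, ...), then move the last 2 characters to the front (rotate right by 2).
"cabinet" → "ctaebni" → "nictaeb".

nictaeb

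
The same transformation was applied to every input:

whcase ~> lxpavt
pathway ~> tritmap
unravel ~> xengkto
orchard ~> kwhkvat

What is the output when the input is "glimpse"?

lxzebfi

What's happening: move the last 2 characters to the front (rotate right by 2), then shift every letter 7 places backward in the alphabet (wrapping around).
Doing the same to "glimpse": "lxzebfi".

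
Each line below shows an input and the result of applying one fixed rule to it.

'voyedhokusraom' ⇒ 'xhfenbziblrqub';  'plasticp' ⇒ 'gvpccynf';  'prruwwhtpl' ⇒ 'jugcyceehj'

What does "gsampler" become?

cyretfnz

What's happening: shift every letter 13 places forward in the alphabet (wrapping around) — i.e. ROT13, then swap the front and back halves of the string.
"gsampler" → "tfnzcyre" → "cyretfnz".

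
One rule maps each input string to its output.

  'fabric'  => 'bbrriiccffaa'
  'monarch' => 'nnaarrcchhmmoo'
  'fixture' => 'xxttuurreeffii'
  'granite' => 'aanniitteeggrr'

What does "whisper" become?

iissppeerrwwhh

The transformation: move the first 2 characters to the end (rotate left by 2), then double every character.
Applying both steps to "whisper": "isperwh", then "iissppeerrwwhh".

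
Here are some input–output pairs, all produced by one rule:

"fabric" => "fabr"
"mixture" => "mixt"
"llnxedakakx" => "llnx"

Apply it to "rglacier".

Looking at the pairs, the operation is to keep only the first 4 characters.
On "rglacier" that produces "rgla".

rgla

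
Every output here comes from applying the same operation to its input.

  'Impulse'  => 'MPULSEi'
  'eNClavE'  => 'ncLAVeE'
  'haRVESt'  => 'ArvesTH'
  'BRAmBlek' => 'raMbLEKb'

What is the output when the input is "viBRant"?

What's happening: move the first character to the end, then flip the case of every letter.
Working it through for "viBRant": intermediate "iBRantv", final "IbrANTV".

IbrANTV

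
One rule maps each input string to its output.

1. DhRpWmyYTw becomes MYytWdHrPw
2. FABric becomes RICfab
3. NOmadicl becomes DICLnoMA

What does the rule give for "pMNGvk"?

gVKPmn

Rule — flip the case of every letter, then swap the front and back halves of the string.
Applying both steps to "pMNGvk": "PmngVK", then "gVKPmn".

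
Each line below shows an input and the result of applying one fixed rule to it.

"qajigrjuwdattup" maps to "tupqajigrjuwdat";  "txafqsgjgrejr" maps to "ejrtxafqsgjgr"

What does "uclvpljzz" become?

jzzuclvpl

Rule — move the last 3 characters to the front (rotate right by 3).
On "uclvpljzz" that produces "jzzuclvpl".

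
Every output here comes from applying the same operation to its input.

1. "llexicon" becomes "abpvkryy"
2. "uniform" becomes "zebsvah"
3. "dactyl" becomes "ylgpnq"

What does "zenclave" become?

rinyparm

What's happening: reverse the string, then shift every letter 13 places forward in the alphabet (wrapping around) — i.e. ROT13.
For "zenclave", step one produces "evalcnez"; step two turns that into "rinyparm".
(Check on "dactyl": → "lytcad" → "ylgpnq" ✓)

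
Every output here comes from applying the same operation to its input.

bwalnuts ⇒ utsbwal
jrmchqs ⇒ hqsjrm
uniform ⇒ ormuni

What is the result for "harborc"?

orchar

What's happening: move the last 3 characters to the front (rotate right by 3), then delete the last character.
For "harborc", step one produces "orcharb"; step two turns that into "orchar".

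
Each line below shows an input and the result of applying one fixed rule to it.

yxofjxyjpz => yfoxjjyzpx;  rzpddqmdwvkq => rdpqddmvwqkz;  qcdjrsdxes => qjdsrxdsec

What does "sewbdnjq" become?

Each output is the input with this applied: swap each adjacent pair of characters (1↔2, 3↔4, ...), then move the first character to the end.
On "sewbdnjq" that produces "sbwndqje".

sbwndqje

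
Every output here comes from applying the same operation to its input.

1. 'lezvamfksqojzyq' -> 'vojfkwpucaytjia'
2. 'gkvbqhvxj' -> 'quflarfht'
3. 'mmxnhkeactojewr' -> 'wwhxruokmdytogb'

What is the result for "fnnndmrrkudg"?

pxxxnwbbuenq

Each output is the input with this applied: shift every letter 10 places forward in the alphabet (wrapping around).
Applying that to "fnnndmrrkudg" gives "pxxxnwbbuenq".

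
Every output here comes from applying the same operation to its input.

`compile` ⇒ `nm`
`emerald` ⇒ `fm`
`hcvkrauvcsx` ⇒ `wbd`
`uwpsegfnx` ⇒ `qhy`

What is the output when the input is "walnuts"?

Each output is the input with this applied: shift every letter 1 place forward in the alphabet (wrapping around), then keep one character in every 3, starting at position 3 (positions 3rd, 6th, 9th, ...).
For "walnuts" the result is "mu".

mu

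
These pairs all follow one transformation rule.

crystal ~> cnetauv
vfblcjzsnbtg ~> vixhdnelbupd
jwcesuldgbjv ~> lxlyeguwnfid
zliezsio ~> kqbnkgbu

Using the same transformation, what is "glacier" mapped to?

gtincek

In each case the input is transformed by: move the last 2 characters to the front (rotate right by 2), then shift every letter 2 places forward in the alphabet (wrapping around).
On "glacier": the first step gives "erglaci", and the second then gives "gtincek".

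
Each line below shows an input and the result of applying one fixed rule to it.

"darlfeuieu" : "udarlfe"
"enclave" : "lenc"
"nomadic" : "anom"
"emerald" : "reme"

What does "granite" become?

ngra

The rule is to delete the last 3 characters, then move the last character to the front.
Applying both steps to "granite": "gran", then "ngra".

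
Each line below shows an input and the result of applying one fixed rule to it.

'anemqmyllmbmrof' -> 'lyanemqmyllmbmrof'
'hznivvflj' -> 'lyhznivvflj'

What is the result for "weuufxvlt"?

lyweuufxvlt

The rule is to prepend "ly".
"weuufxvlt" → "lyweuufxvlt".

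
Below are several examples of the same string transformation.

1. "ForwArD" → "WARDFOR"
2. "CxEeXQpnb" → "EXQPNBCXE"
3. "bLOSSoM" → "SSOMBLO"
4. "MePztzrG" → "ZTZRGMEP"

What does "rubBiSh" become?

BISHRUB

Rule — move the first 3 characters to the end (rotate left by 3), then convert every letter to uppercase.
Applying that to "rubBiSh" gives "BISHRUB".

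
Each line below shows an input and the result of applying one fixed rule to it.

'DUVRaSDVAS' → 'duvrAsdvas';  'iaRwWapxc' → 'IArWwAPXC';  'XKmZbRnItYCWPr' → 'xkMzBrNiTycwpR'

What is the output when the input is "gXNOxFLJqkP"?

What's happening: flip the case of every letter.
"gXNOxFLJqkP" → "GxnoXfljQKp".

GxnoXfljQKp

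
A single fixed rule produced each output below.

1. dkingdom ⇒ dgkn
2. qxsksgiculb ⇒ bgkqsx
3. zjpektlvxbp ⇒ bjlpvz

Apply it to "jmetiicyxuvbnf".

beijnux

What's happening: sort the characters into alphabetical order, then keep every other character starting from the first (positions 1st, 3rd, 5th, ...).
For "jmetiicyxuvbnf", step one produces "bcefiijmntuvxy"; step two turns that into "beijnux".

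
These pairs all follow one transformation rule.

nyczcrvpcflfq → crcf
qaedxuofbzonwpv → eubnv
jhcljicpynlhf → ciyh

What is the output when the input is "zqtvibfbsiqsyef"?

tbssf

Looking at the pairs, the operation is to keep one character in every 3, starting at position 3 (positions 3rd, 6th, 9th, ...).
On "zqtvibfbsiqsyef" that produces "tbssf".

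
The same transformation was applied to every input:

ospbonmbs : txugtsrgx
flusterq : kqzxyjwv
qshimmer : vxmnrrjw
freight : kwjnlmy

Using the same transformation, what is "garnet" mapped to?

Each output is the input with this applied: shift every letter 5 places forward in the alphabet (wrapping around).
For "garnet" the result is "lfwsjy".

lfwsjy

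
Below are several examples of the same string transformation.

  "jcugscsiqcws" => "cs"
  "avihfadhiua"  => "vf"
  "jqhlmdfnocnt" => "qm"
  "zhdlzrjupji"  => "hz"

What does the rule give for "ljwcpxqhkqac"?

The pattern: keep one character in every 3, starting at position 2 (positions 2nd, 5th, 8th, ...), then delete the last 2 characters.
Starting from "ljwcpxqhkqac": after the first operation, "jpha"; after the second, "jp".

jp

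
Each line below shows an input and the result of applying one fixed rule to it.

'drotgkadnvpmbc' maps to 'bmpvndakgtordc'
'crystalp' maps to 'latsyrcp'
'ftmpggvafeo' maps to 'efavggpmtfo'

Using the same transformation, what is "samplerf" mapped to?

What's happening: move the last character to the front, then reverse the string.
For "samplerf", step one produces "fsampler"; step two turns that into "relpmasf".
(Check on "crystalp": → "pcrystal" → "latsyrcp" ✓)

relpmasf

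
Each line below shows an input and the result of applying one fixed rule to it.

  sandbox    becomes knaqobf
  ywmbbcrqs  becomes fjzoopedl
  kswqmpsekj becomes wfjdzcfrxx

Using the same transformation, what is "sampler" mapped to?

Each output is the input with this applied: swap the first and last characters, then shift every letter 13 places forward in the alphabet (wrapping around) — i.e. ROT13.
Working it through for "sampler": intermediate "ramples", final "enzcyrf".

enzcyrf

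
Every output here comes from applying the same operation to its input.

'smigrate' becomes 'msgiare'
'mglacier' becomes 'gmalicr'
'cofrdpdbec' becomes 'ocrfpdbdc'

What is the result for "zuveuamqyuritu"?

uzevauqmuyiru

The rule is to swap each adjacent pair of characters (1↔2, 3↔4, ...), then delete the last character.
"zuveuamqyuritu" → "uzevauqmuyiru".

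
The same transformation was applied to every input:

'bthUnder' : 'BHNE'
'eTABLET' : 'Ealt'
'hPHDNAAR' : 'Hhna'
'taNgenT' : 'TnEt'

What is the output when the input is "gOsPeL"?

GSE

Each output is the input with this applied: flip the case of every letter, then keep every other character starting from the first (positions 1st, 3rd, 5th, ...).
On "gOsPeL": the first step gives "GoSpEl", and the second then gives "GSE".
(Check on "hPHDNAAR": → "Hphdnaar" → "Hhna" ✓)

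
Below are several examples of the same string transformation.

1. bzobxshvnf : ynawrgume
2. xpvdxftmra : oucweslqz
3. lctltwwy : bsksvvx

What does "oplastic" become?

okzrshb

What's happening: shift every letter 1 place backward in the alphabet (wrapping around), then delete the first character.
For "oplastic", step one produces "nokzrshb"; step two turns that into "okzrshb".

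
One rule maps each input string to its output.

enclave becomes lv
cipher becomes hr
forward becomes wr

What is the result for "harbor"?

br

Each output is the input with this applied: keep every other character starting from the second (positions 2nd, 4th, 6th, ...), then delete the first character.
"harbor" → "abr" → "br".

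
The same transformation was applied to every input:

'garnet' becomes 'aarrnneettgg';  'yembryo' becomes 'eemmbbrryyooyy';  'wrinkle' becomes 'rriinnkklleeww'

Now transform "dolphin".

oollpphhiinndd

Rule — move the first character to the end, then double every character.
For "dolphin" the result is "oollpphhiinndd".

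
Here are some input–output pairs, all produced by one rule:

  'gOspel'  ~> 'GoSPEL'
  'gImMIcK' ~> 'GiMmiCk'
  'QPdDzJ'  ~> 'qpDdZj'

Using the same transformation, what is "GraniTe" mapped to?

The rule is to flip the case of every letter.
On "GraniTe" that produces "gRANItE".

gRANItE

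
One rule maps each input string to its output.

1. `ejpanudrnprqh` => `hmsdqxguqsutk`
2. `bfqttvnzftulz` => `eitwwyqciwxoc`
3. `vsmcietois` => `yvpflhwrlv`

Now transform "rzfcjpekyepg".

ucifmshnbhsj

The rule is to shift every letter 3 places forward in the alphabet (wrapping around).
Doing the same to "rzfcjpekyepg": "ucifmshnbhsj".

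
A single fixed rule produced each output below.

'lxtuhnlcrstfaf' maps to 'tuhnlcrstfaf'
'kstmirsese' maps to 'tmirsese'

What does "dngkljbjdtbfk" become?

gkljbjdtbfk

In each case the input is transformed by: delete the first 2 characters.
"dngkljbjdtbfk" → "gkljbjdtbfk".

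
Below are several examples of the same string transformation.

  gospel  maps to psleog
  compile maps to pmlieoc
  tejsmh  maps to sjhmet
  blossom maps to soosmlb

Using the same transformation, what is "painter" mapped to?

Looking at the pairs, the operation is to swap each adjacent pair of characters (1↔2, 3↔4, ...), then move the first 2 characters to the end (rotate left by 2).
Applying both steps to "painter": "apnietr", then "nietrap".

nietrap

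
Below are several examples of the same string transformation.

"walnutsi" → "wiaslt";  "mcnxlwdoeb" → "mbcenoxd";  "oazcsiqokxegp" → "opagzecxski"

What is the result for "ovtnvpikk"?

okvktin

The pattern: take characters alternately from the front and the back (1st, last, 2nd, 2nd-last, ...), then delete the last 2 characters.
Starting from "ovtnvpikk": after the first operation, "okvktinpv"; after the second, "okvktin".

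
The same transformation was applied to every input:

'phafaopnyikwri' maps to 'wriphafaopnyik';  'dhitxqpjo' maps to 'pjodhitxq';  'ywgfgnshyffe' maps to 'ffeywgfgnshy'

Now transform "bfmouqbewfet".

In each case the input is transformed by: move the last 3 characters to the front (rotate right by 3).
"bfmouqbewfet" → "fetbfmouqbew".

fetbfmouqbew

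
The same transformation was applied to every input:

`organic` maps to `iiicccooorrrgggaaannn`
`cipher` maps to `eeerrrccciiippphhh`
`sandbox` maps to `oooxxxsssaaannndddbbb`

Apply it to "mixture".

The pattern: move the last 2 characters to the front (rotate right by 2), then repeat every character 3 times.
"mixture" → "remixtu" → "rrreeemmmiiixxxtttuuu".
(Check on "sandbox": → "oxsandb" → "oooxxxsssaaannndddbbb" ✓)

rrreeemmmiiixxxtttuuu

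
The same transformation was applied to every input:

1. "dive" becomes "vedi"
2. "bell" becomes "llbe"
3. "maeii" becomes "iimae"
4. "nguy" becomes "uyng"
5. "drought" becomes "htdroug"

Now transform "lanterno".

Each output is the input with this applied: move the last 2 characters to the front (rotate right by 2).
For "lanterno" the result is "nolanter".

nolanter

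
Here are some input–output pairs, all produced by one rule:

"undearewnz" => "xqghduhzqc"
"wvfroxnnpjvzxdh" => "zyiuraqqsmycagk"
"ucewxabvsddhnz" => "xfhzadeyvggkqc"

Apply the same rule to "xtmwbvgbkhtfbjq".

awpzeyjenkwiemt

Rule — shift every letter 3 places forward in the alphabet (wrapping around).
So "xtmwbvgbkhtfbjq" becomes "awpzeyjenkwiemt".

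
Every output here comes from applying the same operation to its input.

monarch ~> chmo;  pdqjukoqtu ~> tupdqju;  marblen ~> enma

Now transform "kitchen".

enki

What's happening: move the last 2 characters to the front (rotate right by 2), then delete the last 3 characters.
Applying that to "kitchen" gives "enki".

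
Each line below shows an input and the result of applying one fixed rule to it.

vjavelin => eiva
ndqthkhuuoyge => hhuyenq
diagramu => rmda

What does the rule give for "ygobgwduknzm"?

gdkzyo

The rule is to keep every other character starting from the first (positions 1st, 3rd, 5th, ...), then move the first 2 characters to the end (rotate left by 2).
"ygobgwduknzm" → "yogdkz" → "gdkzyo".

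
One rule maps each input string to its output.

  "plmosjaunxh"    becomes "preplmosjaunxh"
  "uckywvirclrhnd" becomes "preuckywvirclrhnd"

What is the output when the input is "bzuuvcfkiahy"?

prebzuuvcfkiahy

The rule is to prepend "pre".
On "bzuuvcfkiahy" that produces "prebzuuvcfkiahy".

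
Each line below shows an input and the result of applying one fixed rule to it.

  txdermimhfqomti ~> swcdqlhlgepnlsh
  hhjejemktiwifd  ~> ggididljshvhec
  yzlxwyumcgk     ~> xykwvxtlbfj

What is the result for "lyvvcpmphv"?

Rule — shift every letter 1 place backward in the alphabet (wrapping around).
"lyvvcpmphv" → "kxuubologu".

kxuubologu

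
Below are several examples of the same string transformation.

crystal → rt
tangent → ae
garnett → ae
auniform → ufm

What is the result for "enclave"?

na

The transformation: keep one character in every 3, starting at position 2 (positions 2nd, 5th, 8th, ...).
So "enclave" becomes "na".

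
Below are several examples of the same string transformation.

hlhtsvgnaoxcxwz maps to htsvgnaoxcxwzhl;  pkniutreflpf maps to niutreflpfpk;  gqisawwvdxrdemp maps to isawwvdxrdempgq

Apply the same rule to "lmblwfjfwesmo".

Rule — move the first 2 characters to the end (rotate left by 2).
Doing the same to "lmblwfjfwesmo": "blwfjfwesmolm".

blwfjfwesmolm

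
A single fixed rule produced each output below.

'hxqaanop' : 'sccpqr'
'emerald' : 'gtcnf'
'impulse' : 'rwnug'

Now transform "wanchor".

Rule — delete the first 2 characters, then shift every letter 2 places forward in the alphabet (wrapping around).
On "wanchor" that produces "pejqt".

pejqt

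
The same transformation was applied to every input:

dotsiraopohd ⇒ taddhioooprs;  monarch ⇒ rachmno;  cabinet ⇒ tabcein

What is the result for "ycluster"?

ycelrstu

The transformation: sort the characters into alphabetical order, then move the last character to the front.
For "ycluster", step one produces "celrstuy"; step two turns that into "ycelrstu".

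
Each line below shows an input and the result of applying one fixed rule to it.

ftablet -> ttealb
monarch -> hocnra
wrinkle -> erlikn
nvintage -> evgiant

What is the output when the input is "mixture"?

eirxut

The transformation: take characters alternately from the front and the back (1st, last, 2nd, 2nd-last, ...), then delete the first character.
On "mixture" that produces "eirxut".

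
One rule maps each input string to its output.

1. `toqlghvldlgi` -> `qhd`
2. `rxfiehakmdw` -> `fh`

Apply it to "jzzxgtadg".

Rule — keep one character in every 3, starting at position 3 (positions 3rd, 6th, 9th, ...), then delete the last character.
On "jzzxgtadg": the first step gives "ztg", and the second then gives "zt".

zt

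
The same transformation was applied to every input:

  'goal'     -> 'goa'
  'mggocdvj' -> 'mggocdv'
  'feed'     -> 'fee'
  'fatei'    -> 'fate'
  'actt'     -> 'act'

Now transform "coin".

What's happening: delete the last character.
So "coin" becomes "coi".

coi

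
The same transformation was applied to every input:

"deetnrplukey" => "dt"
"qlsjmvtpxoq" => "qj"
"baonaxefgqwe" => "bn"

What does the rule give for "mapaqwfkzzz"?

Rule — keep one character in every 3, starting at position 1 (positions 1st, 4th, 7th, ...), then delete the last 2 characters.
"mapaqwfkzzz" → "mafz" → "ma".

ma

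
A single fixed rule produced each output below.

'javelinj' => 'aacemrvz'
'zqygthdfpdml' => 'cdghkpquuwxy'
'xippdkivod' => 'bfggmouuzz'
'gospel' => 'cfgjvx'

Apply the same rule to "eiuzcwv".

The pattern: shift every letter 9 places backward in the alphabet (wrapping around), then sort the characters into alphabetical order.
For "eiuzcwv", step one produces "vzlqtnm"; step two turns that into "lmnqtvz".
(Check on "xippdkivod": → "ozggubzmfu" → "bfggmouuzz" ✓)

lmnqtvz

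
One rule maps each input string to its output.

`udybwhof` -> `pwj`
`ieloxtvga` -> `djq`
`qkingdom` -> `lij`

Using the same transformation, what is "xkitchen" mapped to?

Rule — shift every letter 5 places backward in the alphabet (wrapping around), then keep one character in every 3, starting at position 1 (positions 1st, 4th, 7th, ...).
"xkitchen" → "sfdoxczi" → "soz".

soz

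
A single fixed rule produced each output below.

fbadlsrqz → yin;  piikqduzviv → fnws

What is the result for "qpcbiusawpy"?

mfxv

The pattern: keep one character in every 3, starting at position 2 (positions 2nd, 5th, 8th, ...), then shift every letter 3 places backward in the alphabet (wrapping around).
On "qpcbiusawpy": the first step gives "piay", and the second then gives "mfxv".
(Check on "fbadlsrqz": → "blq" → "yin" ✓)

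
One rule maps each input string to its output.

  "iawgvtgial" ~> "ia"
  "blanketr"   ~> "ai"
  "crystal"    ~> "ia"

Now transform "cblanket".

ai

Looking at the pairs, the operation is to shift every letter 11 places backward in the alphabet (wrapping around), then keep only the vowels.
Applying both steps to "cblanket": "rqapczti", then "ai".
(Check on "blanketr": → "qapcztig" → "ai" ✓)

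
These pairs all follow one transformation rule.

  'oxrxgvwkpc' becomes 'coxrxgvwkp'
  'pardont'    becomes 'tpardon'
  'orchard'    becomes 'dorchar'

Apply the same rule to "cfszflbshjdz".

zcfszflbshjd

Each output is the input with this applied: move the last character to the front.
So "cfszflbshjdz" becomes "zcfszflbshjd".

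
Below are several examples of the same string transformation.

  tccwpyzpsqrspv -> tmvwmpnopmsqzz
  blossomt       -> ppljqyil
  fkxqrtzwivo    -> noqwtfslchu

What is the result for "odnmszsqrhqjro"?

jpwpnoengollak

Rule — move the first 3 characters to the end (rotate left by 3), then shift every letter 3 places backward in the alphabet (wrapping around).
"odnmszsqrhqjro" → "jpwpnoengollak".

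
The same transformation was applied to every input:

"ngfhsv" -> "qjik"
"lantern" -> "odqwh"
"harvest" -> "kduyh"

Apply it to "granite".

judql

In each case the input is transformed by: shift every letter 3 places forward in the alphabet (wrapping around), then delete the last 2 characters.
For "granite", step one produces "judqlwh"; step two turns that into "judql".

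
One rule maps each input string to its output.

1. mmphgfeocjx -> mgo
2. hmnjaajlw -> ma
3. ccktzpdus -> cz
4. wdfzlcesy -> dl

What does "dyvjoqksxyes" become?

The transformation: delete the last 2 characters, then keep one character in every 3, starting at position 2 (positions 2nd, 5th, 8th, ...).
"dyvjoqksxyes" → "dyvjoqksxy" → "yos".
(Check on "hmnjaajlw": → "hmnjaaj" → "ma" ✓)

yos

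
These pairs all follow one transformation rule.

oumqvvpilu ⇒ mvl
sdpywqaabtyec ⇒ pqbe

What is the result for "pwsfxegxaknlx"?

The rule is to keep one character in every 3, starting at position 3 (positions 3rd, 6th, 9th, ...).
"pwsfxegxaknlx" → "seal".

seal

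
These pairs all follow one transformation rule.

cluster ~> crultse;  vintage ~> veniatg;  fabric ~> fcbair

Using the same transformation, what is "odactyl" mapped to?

oladtcy

Rule — move the last character to the front, then swap each adjacent pair of characters (1↔2, 3↔4, ...).
"odactyl" → "lodacty" → "oladtcy".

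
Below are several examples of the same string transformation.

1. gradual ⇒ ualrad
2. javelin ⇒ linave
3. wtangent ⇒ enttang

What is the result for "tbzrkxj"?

kxjbzr

The transformation: delete the first character, then move the last 3 characters to the front (rotate right by 3).
On "tbzrkxj": the first step gives "bzrkxj", and the second then gives "kxjbzr".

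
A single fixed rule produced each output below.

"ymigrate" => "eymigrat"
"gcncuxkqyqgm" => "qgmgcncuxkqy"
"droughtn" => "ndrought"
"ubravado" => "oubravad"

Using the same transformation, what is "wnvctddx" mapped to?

xwnvctdd

What's happening: move the first 3 characters to the end (rotate left by 3), then swap the front and back halves of the string.
"wnvctddx" → "xwnvctdd".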